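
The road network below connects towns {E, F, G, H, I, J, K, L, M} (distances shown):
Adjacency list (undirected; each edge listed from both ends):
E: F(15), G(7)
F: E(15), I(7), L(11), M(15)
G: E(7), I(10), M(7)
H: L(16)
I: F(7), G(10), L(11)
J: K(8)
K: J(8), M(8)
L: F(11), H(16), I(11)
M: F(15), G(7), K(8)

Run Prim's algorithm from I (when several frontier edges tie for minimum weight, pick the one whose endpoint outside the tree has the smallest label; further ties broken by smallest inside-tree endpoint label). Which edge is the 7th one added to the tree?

F-L

Prim's algorithm from I:
Step 1: cheapest edge leaving the tree is F-I (7); add F.
Step 2: cheapest edge leaving the tree is G-I (10); add G.
Step 3: cheapest edge leaving the tree is E-G (7); add E.
Step 4: cheapest edge leaving the tree is G-M (7); add M.
Step 5: cheapest edge leaving the tree is K-M (8); add K.
Step 6: cheapest edge leaving the tree is J-K (8); add J.
Step 7: cheapest edge leaving the tree is F-L (11); add L.
Step 8: cheapest edge leaving the tree is H-L (16); add H.
The 7th edge added is F-L.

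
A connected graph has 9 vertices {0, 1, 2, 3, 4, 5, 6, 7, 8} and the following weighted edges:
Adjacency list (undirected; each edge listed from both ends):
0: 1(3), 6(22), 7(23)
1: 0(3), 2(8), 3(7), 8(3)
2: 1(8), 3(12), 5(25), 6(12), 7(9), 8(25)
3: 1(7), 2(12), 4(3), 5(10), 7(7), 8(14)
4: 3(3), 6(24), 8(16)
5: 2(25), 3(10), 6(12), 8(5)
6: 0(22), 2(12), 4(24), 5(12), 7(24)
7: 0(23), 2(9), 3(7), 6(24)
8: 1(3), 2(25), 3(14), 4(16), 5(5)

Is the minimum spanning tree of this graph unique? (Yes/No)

Sort edges by weight, then run Kruskal:
0-1 (3): add — endpoints in different components.
1-8 (3): add — endpoints in different components.
3-4 (3): add — endpoints in different components.
5-8 (5): add — endpoints in different components.
1-3 (7): add — endpoints in different components.
3-7 (7): add — endpoints in different components.
1-2 (8): add — endpoints in different components.
2-7 (9): skip — 2 and 7 already connected.
3-5 (10): skip — 3 and 5 already connected.
2-3 (12): skip — 2 and 3 already connected.
2-6 (12): add — endpoints in different components.
Non-tree edge 5-6 has weight 12, equal to the heaviest edge on its tree cycle — swapping gives another MST of the same weight. Not unique.

No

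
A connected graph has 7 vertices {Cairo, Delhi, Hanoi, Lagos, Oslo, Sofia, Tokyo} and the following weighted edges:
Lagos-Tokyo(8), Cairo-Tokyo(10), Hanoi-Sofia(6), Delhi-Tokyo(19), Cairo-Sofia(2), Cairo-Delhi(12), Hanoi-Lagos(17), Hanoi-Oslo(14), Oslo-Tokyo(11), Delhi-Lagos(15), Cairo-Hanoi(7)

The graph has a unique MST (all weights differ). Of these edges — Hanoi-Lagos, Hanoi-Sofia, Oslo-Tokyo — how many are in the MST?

Kruskal: consider edges lightest-first.
Cairo-Sofia (2): add — endpoints in different components.
Hanoi-Sofia (6): add — endpoints in different components.
Cairo-Hanoi (7): skip — Cairo and Hanoi already connected.
Lagos-Tokyo (8): add — endpoints in different components.
Cairo-Tokyo (10): add — endpoints in different components.
Oslo-Tokyo (11): add — endpoints in different components.
Cairo-Delhi (12): add — endpoints in different components.
MST edge set: {Cairo-Sofia, Hanoi-Sofia, Lagos-Tokyo, Cairo-Tokyo, Oslo-Tokyo, Cairo-Delhi}.
Of the listed edges, {Hanoi-Sofia, Oslo-Tokyo} are in the MST → 2.

2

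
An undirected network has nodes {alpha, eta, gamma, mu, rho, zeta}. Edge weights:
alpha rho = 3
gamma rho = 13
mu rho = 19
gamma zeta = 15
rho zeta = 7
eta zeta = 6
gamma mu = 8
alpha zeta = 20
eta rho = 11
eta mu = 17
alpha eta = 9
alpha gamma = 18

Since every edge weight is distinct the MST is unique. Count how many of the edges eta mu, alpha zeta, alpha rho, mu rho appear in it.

Kruskal: consider edges lightest-first.
alpha rho (3): add — endpoints in different components.
eta zeta (6): add — endpoints in different components.
rho zeta (7): add — endpoints in different components.
gamma mu (8): add — endpoints in different components.
alpha eta (9): skip — alpha and eta already connected.
eta rho (11): skip — eta and rho already connected.
gamma rho (13): add — endpoints in different components.
MST edge set: {alpha rho, eta zeta, rho zeta, gamma mu, gamma rho}.
Of the listed edges, {alpha rho} are in the MST → 1.

1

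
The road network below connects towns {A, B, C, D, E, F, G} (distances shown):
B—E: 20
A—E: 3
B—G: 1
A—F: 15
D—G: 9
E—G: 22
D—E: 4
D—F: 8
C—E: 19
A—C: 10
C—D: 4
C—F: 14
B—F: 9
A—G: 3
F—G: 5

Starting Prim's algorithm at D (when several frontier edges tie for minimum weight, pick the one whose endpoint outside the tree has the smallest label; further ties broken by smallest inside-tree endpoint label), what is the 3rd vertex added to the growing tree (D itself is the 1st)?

E

Prim's algorithm from D:
Step 1: cheapest edge leaving the tree is C—D (4); add C.
Step 2: cheapest edge leaving the tree is D—E (4); add E.
Step 3: cheapest edge leaving the tree is A—E (3); add A.
Step 4: cheapest edge leaving the tree is A—G (3); add G.
Step 5: cheapest edge leaving the tree is B—G (1); add B.
Step 6: cheapest edge leaving the tree is F—G (5); add F.
Vertex order: D, C, E, A, G, B, F. The 3rd vertex is E.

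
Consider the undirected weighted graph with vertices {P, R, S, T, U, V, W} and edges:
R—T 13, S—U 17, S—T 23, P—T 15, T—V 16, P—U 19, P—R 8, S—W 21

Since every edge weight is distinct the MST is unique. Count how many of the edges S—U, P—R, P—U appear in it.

3

Kruskal's algorithm — process edges by increasing weight (ties by edge label):
P—R (8): add. Components now {P,R} {V} {T} {S} {W} {U}
R—T (13): add. Components now {P,R,T} {V} {S} {W} {U}
P—T (15): skip — P and T already connected.
T—V (16): add. Components now {P,R,T,V} {S} {W} {U}
S—U (17): add. Components now {P,R,T,V} {S,U} {W}
P—U (19): add. Components now {P,R,S,T,U,V} {W}
S—W (21): add. Components now {P,R,S,T,U,V,W}
MST edge set: {P—R, R—T, T—V, S—U, P—U, S—W}.
Of the listed edges, {S—U, P—R, P—U} are in the MST → 3.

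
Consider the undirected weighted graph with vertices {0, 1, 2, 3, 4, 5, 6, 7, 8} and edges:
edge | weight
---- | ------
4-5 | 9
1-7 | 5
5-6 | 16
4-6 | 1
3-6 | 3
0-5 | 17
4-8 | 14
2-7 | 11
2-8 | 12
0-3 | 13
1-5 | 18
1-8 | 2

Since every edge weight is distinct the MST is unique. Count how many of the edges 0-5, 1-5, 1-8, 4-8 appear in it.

Kruskal's algorithm — process edges by increasing weight (ties by edge label):
4-6 (1): add — endpoints in different components.
1-8 (2): add — endpoints in different components.
3-6 (3): add — endpoints in different components.
1-7 (5): add — endpoints in different components.
4-5 (9): add — endpoints in different components.
2-7 (11): add — endpoints in different components.
2-8 (12): skip — 2 and 8 already connected.
0-3 (13): add — endpoints in different components.
4-8 (14): add — endpoints in different components.
MST edge set: {4-6, 1-8, 3-6, 1-7, 4-5, 2-7, 0-3, 4-8}.
Of the listed edges, {1-8, 4-8} are in the MST → 2.

2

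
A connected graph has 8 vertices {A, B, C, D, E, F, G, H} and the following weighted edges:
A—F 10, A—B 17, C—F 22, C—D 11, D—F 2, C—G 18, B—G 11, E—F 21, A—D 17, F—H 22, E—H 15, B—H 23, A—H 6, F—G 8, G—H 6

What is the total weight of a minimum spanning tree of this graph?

59

Prim, starting at C.
Step 1: cheapest edge leaving the tree is C—D (11); add D.
Step 2: cheapest edge leaving the tree is D—F (2); add F.
Step 3: cheapest edge leaving the tree is F—G (8); add G.
Step 4: cheapest edge leaving the tree is G—H (6); add H.
Step 5: cheapest edge leaving the tree is A—H (6); add A.
Step 6: cheapest edge leaving the tree is B—G (11); add B.
Step 7: cheapest edge leaving the tree is E—H (15); add E.
MST edges: C—D, D—F, F—G, G—H, A—H, B—G, E—H; total weight 11+2+8+6+6+11+15 = 59.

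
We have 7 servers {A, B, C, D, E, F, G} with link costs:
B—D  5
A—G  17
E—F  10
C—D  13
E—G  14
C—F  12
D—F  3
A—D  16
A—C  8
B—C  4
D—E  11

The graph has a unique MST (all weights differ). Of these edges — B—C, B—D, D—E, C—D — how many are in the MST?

Sort edges by weight, then run Kruskal:
D—F (3): add — endpoints in different components.
B—C (4): add — endpoints in different components.
B—D (5): add — endpoints in different components.
A—C (8): add — endpoints in different components.
E—F (10): add — endpoints in different components.
D—E (11): skip — D and E already connected.
C—F (12): skip — C and F already connected.
C—D (13): skip — C and D already connected.
E—G (14): add — endpoints in different components.
MST edge set: {D—F, B—C, B—D, A—C, E—F, E—G}.
Of the listed edges, {B—C, B—D} are in the MST → 2.

2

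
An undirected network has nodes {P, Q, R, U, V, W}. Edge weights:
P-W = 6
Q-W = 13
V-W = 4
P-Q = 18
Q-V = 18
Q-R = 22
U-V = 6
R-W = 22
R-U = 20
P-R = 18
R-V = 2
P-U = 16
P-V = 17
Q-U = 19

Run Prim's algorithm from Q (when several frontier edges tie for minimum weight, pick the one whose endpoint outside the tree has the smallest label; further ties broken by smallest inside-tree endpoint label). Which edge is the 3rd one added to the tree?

R-V

Grow the tree from Q using Prim:
Step 1: cheapest edge leaving the tree is Q-W (13); add W.
Step 2: cheapest edge leaving the tree is V-W (4); add V.
Step 3: cheapest edge leaving the tree is R-V (2); add R.
Step 4: cheapest edge leaving the tree is P-W (6); add P.
Step 5: cheapest edge leaving the tree is U-V (6); add U.
The 3rd edge added is R-V.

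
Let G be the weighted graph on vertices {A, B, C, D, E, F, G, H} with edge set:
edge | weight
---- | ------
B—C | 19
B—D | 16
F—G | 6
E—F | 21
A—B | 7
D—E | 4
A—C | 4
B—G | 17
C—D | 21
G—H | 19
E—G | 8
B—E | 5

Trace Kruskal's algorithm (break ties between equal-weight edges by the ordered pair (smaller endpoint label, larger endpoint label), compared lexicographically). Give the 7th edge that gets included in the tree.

G-H

Kruskal: consider edges lightest-first.
A—C (4): add — endpoints in different components.
D—E (4): add — endpoints in different components.
B—E (5): add — endpoints in different components.
F—G (6): add — endpoints in different components.
A—B (7): add — endpoints in different components.
E—G (8): add — endpoints in different components.
B—D (16): skip — B and D already connected.
B—G (17): skip — B and G already connected.
B—C (19): skip — B and C already connected.
G—H (19): add — endpoints in different components.
The 7th edge added is G—H.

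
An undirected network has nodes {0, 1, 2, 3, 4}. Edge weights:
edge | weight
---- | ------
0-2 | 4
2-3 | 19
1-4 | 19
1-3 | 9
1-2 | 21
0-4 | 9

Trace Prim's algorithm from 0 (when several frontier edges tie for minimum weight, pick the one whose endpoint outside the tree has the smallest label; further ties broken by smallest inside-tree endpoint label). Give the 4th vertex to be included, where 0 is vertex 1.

Prim's algorithm from 0:
Step 1: frontier [0-2 4, 0-4 9] → take 0-2 (4); add 2.
Step 2: frontier [0-4 9, 2-3 19, 1-2 21] → take 0-4 (9); add 4.
Step 3: frontier [2-3 19, 1-2 21, 1-4 19] → take 1-4 (19); add 1.
Step 4: frontier [1-3 9, 2-3 19] → take 1-3 (9); add 3.
Vertex order: 0, 2, 4, 1, 3. The 4th vertex is 1.

1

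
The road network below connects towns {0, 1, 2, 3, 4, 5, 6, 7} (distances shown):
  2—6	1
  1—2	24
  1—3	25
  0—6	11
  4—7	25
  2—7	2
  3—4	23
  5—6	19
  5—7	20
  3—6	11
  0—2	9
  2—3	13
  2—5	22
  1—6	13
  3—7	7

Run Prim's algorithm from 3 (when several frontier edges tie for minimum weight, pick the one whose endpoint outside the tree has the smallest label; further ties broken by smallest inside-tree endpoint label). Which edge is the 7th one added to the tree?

Prim's algorithm from 3:
Step 1: cheapest edge leaving the tree is 3—7 (7); add 7.
Step 2: cheapest edge leaving the tree is 2—7 (2); add 2.
Step 3: cheapest edge leaving the tree is 2—6 (1); add 6.
Step 4: cheapest edge leaving the tree is 0—2 (9); add 0.
Step 5: cheapest edge leaving the tree is 1—6 (13); add 1.
Step 6: cheapest edge leaving the tree is 5—6 (19); add 5.
Step 7: cheapest edge leaving the tree is 3—4 (23); add 4.
The 7th edge added is 3—4.

3-4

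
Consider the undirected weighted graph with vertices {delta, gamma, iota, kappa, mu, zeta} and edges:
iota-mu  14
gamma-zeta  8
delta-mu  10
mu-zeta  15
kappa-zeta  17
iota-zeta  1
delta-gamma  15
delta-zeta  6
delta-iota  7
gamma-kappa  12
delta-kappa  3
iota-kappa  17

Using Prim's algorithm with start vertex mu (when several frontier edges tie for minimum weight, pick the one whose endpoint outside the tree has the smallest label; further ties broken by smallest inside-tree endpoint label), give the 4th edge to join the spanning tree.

Prim, starting at mu.
Step 1: cheapest edge leaving the tree is delta-mu (10); add delta.
Step 2: cheapest edge leaving the tree is delta-kappa (3); add kappa.
Step 3: cheapest edge leaving the tree is delta-zeta (6); add zeta.
Step 4: cheapest edge leaving the tree is iota-zeta (1); add iota.
Step 5: cheapest edge leaving the tree is gamma-zeta (8); add gamma.
The 4th edge added is iota-zeta.

iota-zeta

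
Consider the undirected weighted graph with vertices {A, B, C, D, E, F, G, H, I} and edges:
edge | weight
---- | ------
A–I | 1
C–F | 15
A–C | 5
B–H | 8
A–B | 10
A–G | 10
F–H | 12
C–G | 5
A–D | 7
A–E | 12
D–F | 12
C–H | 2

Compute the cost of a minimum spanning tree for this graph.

52

Prim's algorithm from F:
Step 1: frontier [D–F 12, F–H 12, C–F 15] → take D–F (12); add D.
Step 2: frontier [A–D 7, F–H 12, C–F 15] → take A–D (7); add A.
Step 3: frontier [A–I 1, A–C 5, A–B 10, A–G 10, A–E 12, F–H 12, C–F 15] → take A–I (1); add I.
Step 4: frontier [A–C 5, A–B 10, A–G 10, A–E 12, F–H 12, C–F 15] → take A–C (5); add C.
Step 5: frontier [A–B 10, A–G 10, A–E 12, C–H 2, C–G 5, F–H 12] → take C–H (2); add H.
Step 6: frontier [A–B 10, A–G 10, A–E 12, C–G 5, B–H 8] → take C–G (5); add G.
Step 7: frontier [A–B 10, A–E 12, B–H 8] → take B–H (8); add B.
Step 8: frontier [A–E 12] → take A–E (12); add E.
MST edges: D–F, A–D, A–I, A–C, C–H, C–G, B–H, A–E; total weight 12+7+1+5+2+5+8+12 = 52.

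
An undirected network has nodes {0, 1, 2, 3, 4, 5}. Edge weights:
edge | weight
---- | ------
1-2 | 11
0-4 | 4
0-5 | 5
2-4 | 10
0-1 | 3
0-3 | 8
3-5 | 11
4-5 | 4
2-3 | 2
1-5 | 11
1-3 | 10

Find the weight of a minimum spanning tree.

Sort edges by weight, then run Kruskal:
2-3 (2): add. Components now {0} {1} {2,3} {4} {5}
0-1 (3): add. Components now {0,1} {2,3} {4} {5}
0-4 (4): add. Components now {0,1,4} {2,3} {5}
4-5 (4): add. Components now {0,1,4,5} {2,3}
0-5 (5): skip — 0 and 5 already connected.
0-3 (8): add. Components now {0,1,2,3,4,5}
MST edges: 2-3, 0-1, 0-4, 4-5, 0-3; total weight 2+3+4+4+8 = 21.

21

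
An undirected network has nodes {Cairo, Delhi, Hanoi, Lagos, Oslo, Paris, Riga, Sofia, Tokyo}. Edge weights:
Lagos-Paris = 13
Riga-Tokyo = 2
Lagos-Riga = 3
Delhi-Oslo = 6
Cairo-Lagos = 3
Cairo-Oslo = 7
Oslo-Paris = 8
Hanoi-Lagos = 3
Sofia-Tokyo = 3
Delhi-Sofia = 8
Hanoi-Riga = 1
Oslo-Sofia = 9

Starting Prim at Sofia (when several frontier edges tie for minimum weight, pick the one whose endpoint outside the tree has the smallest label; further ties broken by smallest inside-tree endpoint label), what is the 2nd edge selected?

Grow the tree from Sofia using Prim:
Step 1: frontier [Sofia-Tokyo 3, Delhi-Sofia 8, Oslo-Sofia 9] → take Sofia-Tokyo (3); add Tokyo.
Step 2: frontier [Delhi-Sofia 8, Oslo-Sofia 9, Riga-Tokyo 2] → take Riga-Tokyo (2); add Riga.
Step 3: frontier [Hanoi-Riga 1, Lagos-Riga 3, Delhi-Sofia 8, Oslo-Sofia 9] → take Hanoi-Riga (1); add Hanoi.
Step 4: frontier [Hanoi-Lagos 3, Lagos-Riga 3, Delhi-Sofia 8, Oslo-Sofia 9] → take Hanoi-Lagos (3); add Lagos.
Step 5: frontier [Cairo-Lagos 3, Lagos-Paris 13, Delhi-Sofia 8, Oslo-Sofia 9] → take Cairo-Lagos (3); add Cairo.
Step 6: frontier [Cairo-Oslo 7, Lagos-Paris 13, Delhi-Sofia 8, Oslo-Sofia 9] → take Cairo-Oslo (7); add Oslo.
Step 7: frontier [Lagos-Paris 13, Delhi-Oslo 6, Oslo-Paris 8, Delhi-Sofia 8] → take Delhi-Oslo (6); add Delhi.
Step 8: frontier [Lagos-Paris 13, Oslo-Paris 8] → take Oslo-Paris (8); add Paris.
The 2nd edge added is Riga-Tokyo.

Riga-Tokyo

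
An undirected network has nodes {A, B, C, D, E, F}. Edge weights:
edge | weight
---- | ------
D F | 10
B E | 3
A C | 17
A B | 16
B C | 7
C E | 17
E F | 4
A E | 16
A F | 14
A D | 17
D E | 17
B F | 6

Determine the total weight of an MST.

Grow the tree from C using Prim:
Step 1: frontier [B C 7, A C 17, C E 17] → take B C (7); add B.
Step 2: frontier [B E 3, B F 6, A B 16, A C 17, C E 17] → take B E (3); add E.
Step 3: frontier [B F 6, A B 16, A C 17, E F 4, A E 16, D E 17] → take E F (4); add F.
Step 4: frontier [A B 16, A C 17, A E 16, D E 17, D F 10, A F 14] → take D F (10); add D.
Step 5: frontier [A B 16, A C 17, A D 17, A E 16, A F 14] → take A F (14); add A.
MST edges: B C, B E, E F, D F, A F; total weight 7+3+4+10+14 = 38.

38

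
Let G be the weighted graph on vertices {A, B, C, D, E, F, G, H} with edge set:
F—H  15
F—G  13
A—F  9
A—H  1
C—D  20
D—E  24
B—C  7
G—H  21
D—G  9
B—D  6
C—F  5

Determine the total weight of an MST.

61

Kruskal's algorithm — process edges by increasing weight (ties by edge label):
A—H (1): add — endpoints in different components.
C—F (5): add — endpoints in different components.
B—D (6): add — endpoints in different components.
B—C (7): add — endpoints in different components.
A—F (9): add — endpoints in different components.
D—G (9): add — endpoints in different components.
F—G (13): skip — F and G already connected.
F—H (15): skip — F and H already connected.
C—D (20): skip — C and D already connected.
G—H (21): skip — G and H already connected.
D—E (24): add — endpoints in different components.
MST edges: A—H, C—F, B—D, B—C, A—F, D—G, D—E; total weight 1+5+6+7+9+9+24 = 61.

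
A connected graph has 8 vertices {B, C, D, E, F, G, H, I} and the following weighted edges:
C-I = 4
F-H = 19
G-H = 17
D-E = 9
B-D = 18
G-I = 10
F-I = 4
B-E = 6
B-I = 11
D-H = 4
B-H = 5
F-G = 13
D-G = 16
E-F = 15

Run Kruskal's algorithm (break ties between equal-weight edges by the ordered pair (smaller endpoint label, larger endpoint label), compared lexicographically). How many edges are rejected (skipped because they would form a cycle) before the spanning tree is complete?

Sort edges by weight, then run Kruskal:
C-I (4): add — endpoints in different components.
D-H (4): add — endpoints in different components.
F-I (4): add — endpoints in different components.
B-H (5): add — endpoints in different components.
B-E (6): add — endpoints in different components.
D-E (9): skip — D and E already connected.
G-I (10): add — endpoints in different components.
B-I (11): add — endpoints in different components.
Edges rejected before the tree was complete: 1.

1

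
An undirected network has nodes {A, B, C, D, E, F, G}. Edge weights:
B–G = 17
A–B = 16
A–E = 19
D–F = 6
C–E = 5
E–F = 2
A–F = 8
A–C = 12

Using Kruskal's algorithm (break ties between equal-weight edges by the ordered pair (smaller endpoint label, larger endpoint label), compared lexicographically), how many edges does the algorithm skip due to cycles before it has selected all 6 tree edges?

1

Sort edges by weight, then run Kruskal:
E–F (2): add. Components now {A} {B} {C} {D} {E,F} {G}
C–E (5): add. Components now {A} {B} {C,E,F} {D} {G}
D–F (6): add. Components now {A} {B} {C,D,E,F} {G}
A–F (8): add. Components now {A,C,D,E,F} {B} {G}
A–C (12): skip — A and C already connected.
A–B (16): add. Components now {A,B,C,D,E,F} {G}
B–G (17): add. Components now {A,B,C,D,E,F,G}
Edges rejected before the tree was complete: 1.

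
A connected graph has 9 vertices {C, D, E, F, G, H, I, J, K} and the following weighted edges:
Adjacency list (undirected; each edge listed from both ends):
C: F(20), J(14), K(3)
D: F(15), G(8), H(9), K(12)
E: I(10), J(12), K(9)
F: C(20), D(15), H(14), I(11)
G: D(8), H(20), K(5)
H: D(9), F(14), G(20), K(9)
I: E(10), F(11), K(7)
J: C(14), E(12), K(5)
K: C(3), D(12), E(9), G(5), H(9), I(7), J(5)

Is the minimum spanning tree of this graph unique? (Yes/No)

No

Sort edges by weight, then run Kruskal:
C K (3): add — endpoints in different components.
G K (5): add — endpoints in different components.
J K (5): add — endpoints in different components.
I K (7): add — endpoints in different components.
D G (8): add — endpoints in different components.
D H (9): add — endpoints in different components.
E K (9): add — endpoints in different components.
H K (9): skip — H and K already connected.
E I (10): skip — E and I already connected.
F I (11): add — endpoints in different components.
Non-tree edge H K has weight 9, equal to the heaviest edge on its tree cycle — swapping gives another MST of the same weight. Not unique.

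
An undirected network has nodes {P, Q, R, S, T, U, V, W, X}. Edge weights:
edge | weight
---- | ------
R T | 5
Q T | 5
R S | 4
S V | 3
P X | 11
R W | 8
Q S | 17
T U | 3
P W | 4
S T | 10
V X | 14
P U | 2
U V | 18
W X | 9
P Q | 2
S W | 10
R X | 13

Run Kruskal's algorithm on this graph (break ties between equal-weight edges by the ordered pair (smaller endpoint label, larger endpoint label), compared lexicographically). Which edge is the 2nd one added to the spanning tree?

Kruskal's algorithm — process edges by increasing weight (ties by edge label):
P Q (2): add — endpoints in different components.
P U (2): add — endpoints in different components.
S V (3): add — endpoints in different components.
T U (3): add — endpoints in different components.
P W (4): add — endpoints in different components.
R S (4): add — endpoints in different components.
Q T (5): skip — Q and T already connected.
R T (5): add — endpoints in different components.
R W (8): skip — W and R already connected.
W X (9): add — endpoints in different components.
The 2nd edge added is P U.

P-U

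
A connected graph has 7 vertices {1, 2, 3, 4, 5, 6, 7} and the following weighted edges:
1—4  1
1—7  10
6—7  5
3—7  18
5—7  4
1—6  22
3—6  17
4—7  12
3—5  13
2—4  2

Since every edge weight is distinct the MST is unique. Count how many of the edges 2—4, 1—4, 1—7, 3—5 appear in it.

4

Kruskal's algorithm — process edges by increasing weight (ties by edge label):
1—4 (1): add. Components now {1,4} {2} {3} {5} {6} {7}
2—4 (2): add. Components now {1,2,4} {3} {5} {6} {7}
5—7 (4): add. Components now {1,2,4} {3} {5,7} {6}
6—7 (5): add. Components now {1,2,4} {3} {5,6,7}
1—7 (10): add. Components now {1,2,4,5,6,7} {3}
4—7 (12): skip — 4 and 7 already connected.
3—5 (13): add. Components now {1,2,3,4,5,6,7}
MST edge set: {1—4, 2—4, 5—7, 6—7, 1—7, 3—5}.
Of the listed edges, {2—4, 1—4, 1—7, 3—5} are in the MST → 4.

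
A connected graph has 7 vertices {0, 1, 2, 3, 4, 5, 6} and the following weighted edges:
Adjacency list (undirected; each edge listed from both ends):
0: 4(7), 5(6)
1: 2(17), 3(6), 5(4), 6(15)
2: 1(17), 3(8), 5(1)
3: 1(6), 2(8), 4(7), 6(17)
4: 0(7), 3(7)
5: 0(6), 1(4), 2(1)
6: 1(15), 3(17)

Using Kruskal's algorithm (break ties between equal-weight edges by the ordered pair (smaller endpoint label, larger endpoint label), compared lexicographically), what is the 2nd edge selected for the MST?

Kruskal: consider edges lightest-first.
2-5 (1): add — endpoints in different components.
1-5 (4): add — endpoints in different components.
0-5 (6): add — endpoints in different components.
1-3 (6): add — endpoints in different components.
0-4 (7): add — endpoints in different components.
3-4 (7): skip — 3 and 4 already connected.
2-3 (8): skip — 2 and 3 already connected.
1-6 (15): add — endpoints in different components.
The 2nd edge added is 1-5.

1-5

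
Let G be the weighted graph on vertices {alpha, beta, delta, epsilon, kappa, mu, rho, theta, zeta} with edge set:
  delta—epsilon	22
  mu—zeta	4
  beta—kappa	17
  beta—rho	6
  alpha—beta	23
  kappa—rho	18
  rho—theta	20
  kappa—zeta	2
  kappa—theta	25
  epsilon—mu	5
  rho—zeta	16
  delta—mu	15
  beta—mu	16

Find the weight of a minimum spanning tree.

Kruskal: consider edges lightest-first.
kappa—zeta (2): add — endpoints in different components.
mu—zeta (4): add — endpoints in different components.
epsilon—mu (5): add — endpoints in different components.
beta—rho (6): add — endpoints in different components.
delta—mu (15): add — endpoints in different components.
beta—mu (16): add — endpoints in different components.
rho—zeta (16): skip — rho and zeta already connected.
beta—kappa (17): skip — kappa and beta already connected.
kappa—rho (18): skip — rho and kappa already connected.
rho—theta (20): add — endpoints in different components.
delta—epsilon (22): skip — delta and epsilon already connected.
alpha—beta (23): add — endpoints in different components.
MST edges: kappa—zeta, mu—zeta, epsilon—mu, beta—rho, delta—mu, beta—mu, rho—theta, alpha—beta; total weight 2+4+5+6+15+16+20+23 = 91.

91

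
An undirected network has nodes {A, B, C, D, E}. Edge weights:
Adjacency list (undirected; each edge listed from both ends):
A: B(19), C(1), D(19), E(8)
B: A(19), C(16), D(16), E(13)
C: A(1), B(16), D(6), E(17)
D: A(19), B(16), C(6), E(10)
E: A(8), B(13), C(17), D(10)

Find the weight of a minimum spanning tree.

28

Prim's algorithm from D:
Step 1: frontier [C—D 6, D—E 10, B—D 16, A—D 19] → take C—D (6); add C.
Step 2: frontier [A—C 1, B—C 16, C—E 17, D—E 10, B—D 16, A—D 19] → take A—C (1); add A.
Step 3: frontier [A—E 8, A—B 19, B—C 16, C—E 17, D—E 10, B—D 16] → take A—E (8); add E.
Step 4: frontier [A—B 19, B—C 16, B—D 16, B—E 13] → take B—E (13); add B.
MST edges: C—D, A—C, A—E, B—E; total weight 6+1+8+13 = 28.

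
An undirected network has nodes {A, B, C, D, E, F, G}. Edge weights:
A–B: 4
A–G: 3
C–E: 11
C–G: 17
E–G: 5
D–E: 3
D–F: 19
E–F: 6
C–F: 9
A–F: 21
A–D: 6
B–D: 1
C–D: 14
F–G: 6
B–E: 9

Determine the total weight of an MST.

Kruskal's algorithm — process edges by increasing weight (ties by edge label):
B–D (1): add — endpoints in different components.
A–G (3): add — endpoints in different components.
D–E (3): add — endpoints in different components.
A–B (4): add — endpoints in different components.
E–G (5): skip — E and G already connected.
A–D (6): skip — A and D already connected.
E–F (6): add — endpoints in different components.
F–G (6): skip — F and G already connected.
B–E (9): skip — B and E already connected.
C–F (9): add — endpoints in different components.
MST edges: B–D, A–G, D–E, A–B, E–F, C–F; total weight 1+3+3+4+6+9 = 26.

26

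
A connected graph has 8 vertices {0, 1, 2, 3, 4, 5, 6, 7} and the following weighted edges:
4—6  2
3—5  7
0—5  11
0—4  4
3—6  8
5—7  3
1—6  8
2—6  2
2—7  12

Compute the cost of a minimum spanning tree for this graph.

Grow the tree from 0 using Prim:
Step 1: cheapest edge leaving the tree is 0—4 (4); add 4.
Step 2: cheapest edge leaving the tree is 4—6 (2); add 6.
Step 3: cheapest edge leaving the tree is 2—6 (2); add 2.
Step 4: cheapest edge leaving the tree is 1—6 (8); add 1.
Step 5: cheapest edge leaving the tree is 3—6 (8); add 3.
Step 6: cheapest edge leaving the tree is 3—5 (7); add 5.
Step 7: cheapest edge leaving the tree is 5—7 (3); add 7.
MST edges: 0—4, 4—6, 2—6, 1—6, 3—6, 3—5, 5—7; total weight 4+2+2+8+8+7+3 = 34.

34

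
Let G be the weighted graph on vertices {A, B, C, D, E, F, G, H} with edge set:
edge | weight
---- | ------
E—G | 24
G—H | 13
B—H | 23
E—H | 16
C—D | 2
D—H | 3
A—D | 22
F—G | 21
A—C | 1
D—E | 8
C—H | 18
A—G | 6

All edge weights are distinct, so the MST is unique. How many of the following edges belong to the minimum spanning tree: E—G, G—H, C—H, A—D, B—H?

Kruskal's algorithm — process edges by increasing weight (ties by edge label):
A—C (1): add — endpoints in different components.
C—D (2): add — endpoints in different components.
D—H (3): add — endpoints in different components.
A—G (6): add — endpoints in different components.
D—E (8): add — endpoints in different components.
G—H (13): skip — G and H already connected.
E—H (16): skip — E and H already connected.
C—H (18): skip — C and H already connected.
F—G (21): add — endpoints in different components.
A—D (22): skip — A and D already connected.
B—H (23): add — endpoints in different components.
MST edge set: {A—C, C—D, D—H, A—G, D—E, F—G, B—H}.
Of the listed edges, {B—H} are in the MST → 1.

1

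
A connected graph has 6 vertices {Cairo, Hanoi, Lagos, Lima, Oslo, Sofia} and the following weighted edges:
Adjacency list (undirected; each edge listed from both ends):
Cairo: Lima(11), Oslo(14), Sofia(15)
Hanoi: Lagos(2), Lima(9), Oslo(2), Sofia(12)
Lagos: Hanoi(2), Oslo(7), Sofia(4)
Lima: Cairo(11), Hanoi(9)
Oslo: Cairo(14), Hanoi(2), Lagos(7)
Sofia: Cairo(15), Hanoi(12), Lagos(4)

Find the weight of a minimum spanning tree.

Prim, starting at Cairo.
Step 1: cheapest edge leaving the tree is Cairo-Lima (11); add Lima.
Step 2: cheapest edge leaving the tree is Hanoi-Lima (9); add Hanoi.
Step 3: cheapest edge leaving the tree is Hanoi-Lagos (2); add Lagos.
Step 4: cheapest edge leaving the tree is Hanoi-Oslo (2); add Oslo.
Step 5: cheapest edge leaving the tree is Lagos-Sofia (4); add Sofia.
MST edges: Cairo-Lima, Hanoi-Lima, Hanoi-Lagos, Hanoi-Oslo, Lagos-Sofia; total weight 11+9+2+2+4 = 28.

28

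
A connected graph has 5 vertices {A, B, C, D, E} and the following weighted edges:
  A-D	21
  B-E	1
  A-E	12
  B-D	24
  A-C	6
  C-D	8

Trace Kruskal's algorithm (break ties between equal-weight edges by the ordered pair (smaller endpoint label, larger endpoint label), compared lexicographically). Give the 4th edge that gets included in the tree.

Sort edges by weight, then run Kruskal:
B-E (1): add — endpoints in different components.
A-C (6): add — endpoints in different components.
C-D (8): add — endpoints in different components.
A-E (12): add — endpoints in different components.
The 4th edge added is A-E.

A-E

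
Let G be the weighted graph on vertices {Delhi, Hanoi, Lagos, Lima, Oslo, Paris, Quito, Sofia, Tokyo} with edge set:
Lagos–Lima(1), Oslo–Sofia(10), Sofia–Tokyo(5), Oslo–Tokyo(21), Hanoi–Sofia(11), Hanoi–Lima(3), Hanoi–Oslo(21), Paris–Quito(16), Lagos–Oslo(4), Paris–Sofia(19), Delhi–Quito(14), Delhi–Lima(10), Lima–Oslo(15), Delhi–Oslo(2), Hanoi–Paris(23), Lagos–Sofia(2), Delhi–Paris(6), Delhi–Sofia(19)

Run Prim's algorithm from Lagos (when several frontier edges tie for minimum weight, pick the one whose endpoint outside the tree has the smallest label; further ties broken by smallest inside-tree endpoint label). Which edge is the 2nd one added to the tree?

Prim, starting at Lagos.
Step 1: cheapest edge leaving the tree is Lagos–Lima (1); add Lima.
Step 2: cheapest edge leaving the tree is Lagos–Sofia (2); add Sofia.
Step 3: cheapest edge leaving the tree is Hanoi–Lima (3); add Hanoi.
Step 4: cheapest edge leaving the tree is Lagos–Oslo (4); add Oslo.
Step 5: cheapest edge leaving the tree is Delhi–Oslo (2); add Delhi.
Step 6: cheapest edge leaving the tree is Sofia–Tokyo (5); add Tokyo.
Step 7: cheapest edge leaving the tree is Delhi–Paris (6); add Paris.
Step 8: cheapest edge leaving the tree is Delhi–Quito (14); add Quito.
The 2nd edge added is Lagos–Sofia.

Lagos-Sofia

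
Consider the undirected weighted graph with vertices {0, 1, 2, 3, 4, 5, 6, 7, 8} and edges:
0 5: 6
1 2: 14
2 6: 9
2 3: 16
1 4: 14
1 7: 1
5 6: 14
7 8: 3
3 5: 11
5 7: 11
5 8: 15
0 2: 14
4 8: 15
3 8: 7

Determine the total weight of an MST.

Kruskal's algorithm — process edges by increasing weight (ties by edge label):
1 7 (1): add — endpoints in different components.
7 8 (3): add — endpoints in different components.
0 5 (6): add — endpoints in different components.
3 8 (7): add — endpoints in different components.
2 6 (9): add — endpoints in different components.
3 5 (11): add — endpoints in different components.
5 7 (11): skip — 5 and 7 already connected.
0 2 (14): add — endpoints in different components.
1 2 (14): skip — 1 and 2 already connected.
1 4 (14): add — endpoints in different components.
MST edges: 1 7, 7 8, 0 5, 3 8, 2 6, 3 5, 0 2, 1 4; total weight 1+3+6+7+9+11+14+14 = 65.

65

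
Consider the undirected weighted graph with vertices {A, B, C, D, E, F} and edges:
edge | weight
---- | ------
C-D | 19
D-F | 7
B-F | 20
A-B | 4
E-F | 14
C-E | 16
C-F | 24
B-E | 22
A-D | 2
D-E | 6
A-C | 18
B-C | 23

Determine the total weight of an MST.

35

Sort edges by weight, then run Kruskal:
A-D (2): add. Components now {A,D} {B} {C} {E} {F}
A-B (4): add. Components now {A,B,D} {C} {E} {F}
D-E (6): add. Components now {A,B,D,E} {C} {F}
D-F (7): add. Components now {A,B,D,E,F} {C}
E-F (14): skip — E and F already connected.
C-E (16): add. Components now {A,B,C,D,E,F}
MST edges: A-D, A-B, D-E, D-F, C-E; total weight 2+4+6+7+16 = 35.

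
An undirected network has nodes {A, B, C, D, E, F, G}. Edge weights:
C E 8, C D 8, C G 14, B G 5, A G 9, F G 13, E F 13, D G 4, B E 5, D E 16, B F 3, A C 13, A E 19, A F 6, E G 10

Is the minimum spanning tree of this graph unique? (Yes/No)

No

Kruskal: consider edges lightest-first.
B F (3): add. Components now {A} {B,F} {C} {D} {E} {G}
D G (4): add. Components now {A} {B,F} {C} {D,G} {E}
B E (5): add. Components now {A} {B,E,F} {C} {D,G}
B G (5): add. Components now {A} {B,D,E,F,G} {C}
A F (6): add. Components now {A,B,D,E,F,G} {C}
C D (8): add. Components now {A,B,C,D,E,F,G}
Non-tree edge C E has weight 8, equal to the heaviest edge on its tree cycle — swapping gives another MST of the same weight. Not unique.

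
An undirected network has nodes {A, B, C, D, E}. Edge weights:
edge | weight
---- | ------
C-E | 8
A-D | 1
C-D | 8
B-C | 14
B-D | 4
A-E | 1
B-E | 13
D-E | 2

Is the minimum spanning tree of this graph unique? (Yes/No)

Kruskal: consider edges lightest-first.
A-D (1): add. Components now {A,D} {B} {C} {E}
A-E (1): add. Components now {A,D,E} {B} {C}
D-E (2): skip — D and E already connected.
B-D (4): add. Components now {A,B,D,E} {C}
C-D (8): add. Components now {A,B,C,D,E}
Non-tree edge C-E has weight 8, equal to the heaviest edge on its tree cycle — swapping gives another MST of the same weight. Not unique.

No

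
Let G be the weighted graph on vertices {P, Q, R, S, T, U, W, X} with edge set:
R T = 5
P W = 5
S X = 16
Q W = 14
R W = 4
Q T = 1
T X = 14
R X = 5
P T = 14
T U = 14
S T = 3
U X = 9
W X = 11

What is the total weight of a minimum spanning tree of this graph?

Kruskal: consider edges lightest-first.
Q T (1): add — endpoints in different components.
S T (3): add — endpoints in different components.
R W (4): add — endpoints in different components.
P W (5): add — endpoints in different components.
R T (5): add — endpoints in different components.
R X (5): add — endpoints in different components.
U X (9): add — endpoints in different components.
MST edges: Q T, S T, R W, P W, R T, R X, U X; total weight 1+3+4+5+5+5+9 = 32.

32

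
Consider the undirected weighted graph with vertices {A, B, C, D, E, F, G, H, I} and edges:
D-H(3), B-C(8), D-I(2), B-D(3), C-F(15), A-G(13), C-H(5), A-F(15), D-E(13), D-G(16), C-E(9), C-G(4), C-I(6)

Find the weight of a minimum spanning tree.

54

Grow the tree from D using Prim:
Step 1: cheapest edge leaving the tree is D-I (2); add I.
Step 2: cheapest edge leaving the tree is B-D (3); add B.
Step 3: cheapest edge leaving the tree is D-H (3); add H.
Step 4: cheapest edge leaving the tree is C-H (5); add C.
Step 5: cheapest edge leaving the tree is C-G (4); add G.
Step 6: cheapest edge leaving the tree is C-E (9); add E.
Step 7: cheapest edge leaving the tree is A-G (13); add A.
Step 8: cheapest edge leaving the tree is A-F (15); add F.
MST edges: D-I, B-D, D-H, C-H, C-G, C-E, A-G, A-F; total weight 2+3+3+5+4+9+13+15 = 54.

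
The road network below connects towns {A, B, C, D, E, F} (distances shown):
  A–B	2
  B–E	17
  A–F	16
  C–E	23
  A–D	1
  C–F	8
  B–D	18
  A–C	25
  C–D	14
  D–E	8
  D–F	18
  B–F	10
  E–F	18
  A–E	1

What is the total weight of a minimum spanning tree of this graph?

Kruskal: consider edges lightest-first.
A–D (1): add — endpoints in different components.
A–E (1): add — endpoints in different components.
A–B (2): add — endpoints in different components.
C–F (8): add — endpoints in different components.
D–E (8): skip — D and E already connected.
B–F (10): add — endpoints in different components.
MST edges: A–D, A–E, A–B, C–F, B–F; total weight 1+1+2+8+10 = 22.

22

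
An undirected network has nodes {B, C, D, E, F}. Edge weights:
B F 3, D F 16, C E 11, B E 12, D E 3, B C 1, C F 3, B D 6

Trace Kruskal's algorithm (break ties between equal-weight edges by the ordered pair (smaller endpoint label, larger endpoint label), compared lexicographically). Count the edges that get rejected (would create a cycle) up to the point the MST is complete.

Kruskal: consider edges lightest-first.
B C (1): add. Components now {B,C} {D} {E} {F}
B F (3): add. Components now {B,C,F} {D} {E}
C F (3): skip — C and F already connected.
D E (3): add. Components now {B,C,F} {D,E}
B D (6): add. Components now {B,C,D,E,F}
Edges rejected before the tree was complete: 1.

1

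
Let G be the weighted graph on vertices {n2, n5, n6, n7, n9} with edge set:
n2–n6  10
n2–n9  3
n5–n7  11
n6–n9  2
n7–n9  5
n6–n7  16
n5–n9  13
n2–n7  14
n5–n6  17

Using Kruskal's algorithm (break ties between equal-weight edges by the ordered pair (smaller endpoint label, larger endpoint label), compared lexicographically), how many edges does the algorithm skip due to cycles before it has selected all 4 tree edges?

1

Kruskal: consider edges lightest-first.
n6–n9 (2): add — endpoints in different components.
n2–n9 (3): add — endpoints in different components.
n7–n9 (5): add — endpoints in different components.
n2–n6 (10): skip — n2 and n6 already connected.
n5–n7 (11): add — endpoints in different components.
Edges rejected before the tree was complete: 1.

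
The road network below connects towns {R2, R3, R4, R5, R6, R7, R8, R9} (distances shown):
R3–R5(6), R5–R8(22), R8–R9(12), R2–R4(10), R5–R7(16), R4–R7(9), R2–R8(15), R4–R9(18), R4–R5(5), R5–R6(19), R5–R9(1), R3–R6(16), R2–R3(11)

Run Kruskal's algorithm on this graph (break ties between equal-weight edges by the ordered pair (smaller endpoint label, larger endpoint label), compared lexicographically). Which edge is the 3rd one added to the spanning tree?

Kruskal's algorithm — process edges by increasing weight (ties by edge label):
R5–R9 (1): add — endpoints in different components.
R4–R5 (5): add — endpoints in different components.
R3–R5 (6): add — endpoints in different components.
R4–R7 (9): add — endpoints in different components.
R2–R4 (10): add — endpoints in different components.
R2–R3 (11): skip — R3 and R2 already connected.
R8–R9 (12): add — endpoints in different components.
R2–R8 (15): skip — R2 and R8 already connected.
R3–R6 (16): add — endpoints in different components.
The 3rd edge added is R3–R5.

R3-R5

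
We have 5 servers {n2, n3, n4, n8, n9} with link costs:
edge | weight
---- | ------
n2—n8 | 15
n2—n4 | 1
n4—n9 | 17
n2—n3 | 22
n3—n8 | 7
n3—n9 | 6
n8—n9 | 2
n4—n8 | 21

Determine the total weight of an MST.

Grow the tree from n3 using Prim:
Step 1: frontier [n3—n9 6, n3—n8 7, n2—n3 22] → take n3—n9 (6); add n9.
Step 2: frontier [n3—n8 7, n2—n3 22, n8—n9 2, n4—n9 17] → take n8—n9 (2); add n8.
Step 3: frontier [n2—n3 22, n2—n8 15, n4—n8 21, n4—n9 17] → take n2—n8 (15); add n2.
Step 4: frontier [n2—n4 1, n4—n8 21, n4—n9 17] → take n2—n4 (1); add n4.
MST edges: n3—n9, n8—n9, n2—n8, n2—n4; total weight 6+2+15+1 = 24.

24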